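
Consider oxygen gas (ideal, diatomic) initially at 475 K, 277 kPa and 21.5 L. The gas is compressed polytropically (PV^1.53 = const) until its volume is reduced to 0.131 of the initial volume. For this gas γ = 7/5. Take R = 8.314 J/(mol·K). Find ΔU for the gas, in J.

n = P₁V₁/(RT₁) = 277×21.5/(8.314×475) = 1.51 mol.
Polytropic n=1.53: T₂ = T₁(V₁/V₂)^(n−1) = 475×(7.63)^0.53 = 1390 K; P₂ = P₁(V₁/V₂)^n = 6210 kPa.
For an ideal gas ΔU = nCvΔT with Cv = (5/2)R = 20.8 J/(mol·K).
ΔU = 1.51×20.8×(1390−475) = 28800 J.

28800 J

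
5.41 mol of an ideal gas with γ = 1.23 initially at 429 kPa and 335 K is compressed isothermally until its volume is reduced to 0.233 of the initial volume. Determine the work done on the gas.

V₁ = nRT₁/P₁ = 5.41×8.314×335/429 = 35.1 L.
Isothermal: T stays 335 K; PV = const ⇒ V₂ = 8.18 L, P₂ = 1840 kPa.
W = nRT ln(V₂/V₁) = 5.41×8.314×335×ln(0.233) = -21900 J.
Work done on the gas = −W_by = 21900 J.

21900 J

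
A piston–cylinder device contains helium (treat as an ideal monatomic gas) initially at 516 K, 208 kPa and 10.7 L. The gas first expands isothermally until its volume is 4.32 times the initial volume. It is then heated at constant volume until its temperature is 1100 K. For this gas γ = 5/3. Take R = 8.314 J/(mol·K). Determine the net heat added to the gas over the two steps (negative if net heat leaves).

n = P₁V₁/(RT₁) = 208×10.7/(8.314×516) = 0.519 mol.
Step 1 — Isothermal: T stays 516 K; PV = const ⇒ V₂ = 46.2 L, P₂ = 48.1 kPa.
ΔU = 0 (ideal gas, T constant).
W = nRT ln(V₂/V₁) = 0.519×8.314×516×ln(4.32) = 3260 J.
Q = ΔU + W = 3260 J.
State after step 1: P = 48.1 kPa, V = 46.2 L, T = 516 K.
Step 2 — Isochoric: V stays 46.2 L; P/T = const ⇒ T₂ = 1100 K, P₂ = 103 kPa.
W = 0 (no volume change).
ΔU = nCvΔT = 0.519×12.5×(1100−516) = 3780 J.
Q = ΔU = 3780 J.
Net over both steps: W = 3260 J, Q = 7030 J, ΔU = 3780 J.

7030 J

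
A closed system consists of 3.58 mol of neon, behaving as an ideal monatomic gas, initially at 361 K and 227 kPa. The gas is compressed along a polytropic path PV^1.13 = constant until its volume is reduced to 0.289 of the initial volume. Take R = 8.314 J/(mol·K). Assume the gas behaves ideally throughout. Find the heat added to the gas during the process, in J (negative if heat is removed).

-11700 J

V₁ = nRT₁/P₁ = 3.58×8.314×361/227 = 47.3 L.
Polytropic n=1.13: T₂ = T₁(V₁/V₂)^(n−1) = 361×(3.46)^0.13 = 424 K; P₂ = P₁(V₁/V₂)^n = 923 kPa.
W = (P₁V₁−P₂V₂)/(n−1) = (227×47.3−923×13.7)/0.13 = -14500 J.
ΔU = nCvΔT = 3.58×12.5×(424−361) = 2820 J.
Q = ΔU + W = -11700 J.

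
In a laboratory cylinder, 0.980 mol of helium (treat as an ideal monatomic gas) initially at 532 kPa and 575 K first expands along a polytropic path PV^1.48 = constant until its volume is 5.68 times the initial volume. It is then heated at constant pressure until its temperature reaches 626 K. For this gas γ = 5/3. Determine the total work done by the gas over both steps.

V₁ = nRT₁/P₁ = 0.980×8.314×575/532 = 8.81 L.
Step 1 — Polytropic n=1.48: T₂ = T₁(V₁/V₂)^(n−1) = 575×(0.176)^0.48 = 250 K; P₂ = P₁(V₁/V₂)^n = 40.7 kPa.
W = (P₁V₁−P₂V₂)/(n−1) = (532×8.81−40.7×50.0)/0.48 = 5520 J.
ΔU = nCvΔT = 0.980×12.5×(250−575) = -3970 J.
Q = ΔU + W = 1550 J.
State after step 1: P = 40.7 kPa, V = 50.0 L, T = 250 K.
Step 2 — Isobaric: P stays 40.7 kPa; V/T = const ⇒ T₂ = 626 K, V₂ = 125 L.
W = PΔV = 40.7×(125−50.0) kPa·L = 3070 J.
ΔU = nCvΔT = 0.980×12.5×(626−250) = 4600 J.
Q = ΔU + W = nCpΔT = 7660 J.
Net over both steps: W = 8590 J, Q = 9210 J, ΔU = 623 J.

8590 J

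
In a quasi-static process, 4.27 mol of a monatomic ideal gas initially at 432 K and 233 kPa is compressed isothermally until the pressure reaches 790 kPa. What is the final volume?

19.4 L

V₁ = nRT₁/P₁ = 4.27×8.314×432/233 = 65.8 L.
Isothermal: T stays 432 K; PV = const ⇒ V₂ = 19.4 L, P₂ = 790 kPa.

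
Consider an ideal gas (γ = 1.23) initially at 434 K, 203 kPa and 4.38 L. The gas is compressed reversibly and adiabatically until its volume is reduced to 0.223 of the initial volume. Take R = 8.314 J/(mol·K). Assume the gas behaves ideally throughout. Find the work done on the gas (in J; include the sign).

n = P₁V₁/(RT₁) = 203×4.38/(8.314×434) = 0.246 mol.
Adiabatic: TV^(γ−1) = const ⇒ T₂ = 434×(4.48)^0.230 = 613 K; PV^γ = const ⇒ P₂ = 1290 kPa.
ΔU = nCvΔT = 0.246×36.1×(613−434) = 1590 J.
Q = 0 for an adiabatic process, so W = −ΔU = -1590 J.
Work done on the gas = −W_by = 1590 J.

1590 J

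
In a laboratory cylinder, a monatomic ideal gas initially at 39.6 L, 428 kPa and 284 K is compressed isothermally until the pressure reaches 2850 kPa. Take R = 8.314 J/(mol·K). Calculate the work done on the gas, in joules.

n = P₁V₁/(RT₁) = 428×39.6/(8.314×284) = 7.18 mol.
Isothermal: T stays 284 K; PV = const ⇒ V₂ = 5.95 L, P₂ = 2850 kPa.
W = nRT ln(V₂/V₁) = 7.18×8.314×284×ln(0.150) = -32100 J.
Work done on the gas = −W_by = 32100 J.

32100 J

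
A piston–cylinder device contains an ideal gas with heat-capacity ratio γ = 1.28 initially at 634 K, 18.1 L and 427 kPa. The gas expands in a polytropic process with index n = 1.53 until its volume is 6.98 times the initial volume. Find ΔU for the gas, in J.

-17700 J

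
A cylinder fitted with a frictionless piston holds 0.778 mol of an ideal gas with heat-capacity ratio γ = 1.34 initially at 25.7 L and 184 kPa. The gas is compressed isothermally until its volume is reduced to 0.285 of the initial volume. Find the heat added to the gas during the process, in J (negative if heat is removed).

T₁ = P₁V₁/(nR) = 184×25.7/(0.778×8.314) = 731 K.
Isothermal: T stays 731 K; PV = const ⇒ V₂ = 7.32 L, P₂ = 646 kPa.
ΔU = 0 (ideal gas, T constant).
W = nRT ln(V₂/V₁) = 0.778×8.314×731×ln(0.285) = -5940 J.
Q = ΔU + W = -5940 J.

-5940 J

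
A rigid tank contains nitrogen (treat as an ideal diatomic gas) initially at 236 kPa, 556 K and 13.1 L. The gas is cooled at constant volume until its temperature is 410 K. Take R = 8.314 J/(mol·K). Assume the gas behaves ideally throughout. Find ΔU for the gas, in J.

n = P₁V₁/(RT₁) = 236×13.1/(8.314×556) = 0.669 mol.
Isochoric: V stays 13.1 L; P/T = const ⇒ T₂ = 410 K, P₂ = 174 kPa.
For an ideal gas ΔU = nCvΔT with Cv = (5/2)R = 20.8 J/(mol·K).
ΔU = 0.669×20.8×(410−556) = -2030 J.

-2030 J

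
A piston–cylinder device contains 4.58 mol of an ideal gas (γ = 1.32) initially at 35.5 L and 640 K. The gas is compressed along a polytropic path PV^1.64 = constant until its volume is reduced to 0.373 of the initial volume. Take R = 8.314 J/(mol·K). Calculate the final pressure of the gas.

3460 kPa

P₁ = nRT₁/V₁ = 4.58×8.314×640/35.5 = 686 kPa.
Polytropic n=1.64: T₂ = T₁(V₁/V₂)^(n−1) = 640×(2.68)^0.64 = 1200 K; P₂ = P₁(V₁/V₂)^n = 3460 kPa.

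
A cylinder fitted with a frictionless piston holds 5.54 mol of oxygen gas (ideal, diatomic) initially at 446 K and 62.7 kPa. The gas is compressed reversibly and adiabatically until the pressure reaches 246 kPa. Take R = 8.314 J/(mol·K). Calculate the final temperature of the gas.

659 K

V₁ = nRT₁/P₁ = 5.54×8.314×446/62.7 = 328 L.
Adiabatic: T₂/T₁ = (P₂/P₁)^((γ−1)/γ) ⇒ T₂ = 446×(3.92)^0.286 = 659 K; V₂ = 123 L.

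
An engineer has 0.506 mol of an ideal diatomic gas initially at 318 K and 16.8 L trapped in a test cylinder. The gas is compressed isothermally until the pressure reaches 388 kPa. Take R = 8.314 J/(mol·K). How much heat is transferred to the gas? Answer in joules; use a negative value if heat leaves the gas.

P₁ = nRT₁/V₁ = 0.506×8.314×318/16.8 = 79.6 kPa.
Isothermal: T stays 318 K; PV = const ⇒ V₂ = 3.45 L, P₂ = 388 kPa.
ΔU = 0 (ideal gas, T constant).
W = nRT ln(V₂/V₁) = 0.506×8.314×318×ln(0.205) = -2120 J.
Q = ΔU + W = -2120 J.

-2120 J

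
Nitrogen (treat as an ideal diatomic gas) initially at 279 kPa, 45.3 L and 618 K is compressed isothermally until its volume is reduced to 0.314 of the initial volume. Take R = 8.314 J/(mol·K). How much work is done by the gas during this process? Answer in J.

-14600 J

n = P₁V₁/(RT₁) = 279×45.3/(8.314×618) = 2.46 mol.
Isothermal: T stays 618 K; PV = const ⇒ V₂ = 14.2 L, P₂ = 889 kPa.
W = nRT ln(V₂/V₁) = 2.46×8.314×618×ln(0.314) = -14600 J.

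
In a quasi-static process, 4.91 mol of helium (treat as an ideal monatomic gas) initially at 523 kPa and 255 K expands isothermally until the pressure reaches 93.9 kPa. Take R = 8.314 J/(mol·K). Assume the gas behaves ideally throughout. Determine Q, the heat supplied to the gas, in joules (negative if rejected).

17900 J

V₁ = nRT₁/P₁ = 4.91×8.314×255/523 = 19.9 L.
Isothermal: T stays 255 K; PV = const ⇒ V₂ = 111 L, P₂ = 93.9 kPa.
ΔU = 0 (ideal gas, T constant).
W = nRT ln(V₂/V₁) = 4.91×8.314×255×ln(5.57) = 17900 J.
Q = ΔU + W = 17900 J.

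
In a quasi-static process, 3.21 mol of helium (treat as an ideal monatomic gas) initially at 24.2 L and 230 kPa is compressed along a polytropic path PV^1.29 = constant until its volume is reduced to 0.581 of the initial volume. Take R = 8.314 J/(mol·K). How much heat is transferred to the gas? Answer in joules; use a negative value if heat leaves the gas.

-1850 J

T₁ = P₁V₁/(nR) = 230×24.2/(3.21×8.314) = 209 K.
Polytropic n=1.29: T₂ = T₁(V₁/V₂)^(n−1) = 209×(1.72)^0.29 = 244 K; P₂ = P₁(V₁/V₂)^n = 463 kPa.
W = (P₁V₁−P₂V₂)/(n−1) = (230×24.2−463×14.1)/0.29 = -3270 J.
ΔU = nCvΔT = 3.21×12.5×(244−209) = 1420 J.
Q = ΔU + W = -1850 J.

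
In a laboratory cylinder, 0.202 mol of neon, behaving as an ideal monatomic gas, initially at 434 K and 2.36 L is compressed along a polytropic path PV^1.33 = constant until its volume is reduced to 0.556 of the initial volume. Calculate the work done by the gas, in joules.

P₁ = nRT₁/V₁ = 0.202×8.314×434/2.36 = 309 kPa.
Polytropic n=1.33: T₂ = T₁(V₁/V₂)^(n−1) = 434×(1.80)^0.33 = 527 K; P₂ = P₁(V₁/V₂)^n = 674 kPa.
W = (P₁V₁−P₂V₂)/(n−1) = (309×2.36−674×1.31)/0.33 = -472 J.

-472 J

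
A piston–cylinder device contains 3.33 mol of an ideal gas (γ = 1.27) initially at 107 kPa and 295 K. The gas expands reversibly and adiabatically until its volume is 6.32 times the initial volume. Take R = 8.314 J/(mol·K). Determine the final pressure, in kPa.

V₁ = nRT₁/P₁ = 3.33×8.314×295/107 = 76.3 L.
Adiabatic: TV^(γ−1) = const ⇒ T₂ = 295×(0.158)^0.270 = 179 K; PV^γ = const ⇒ P₂ = 10.3 kPa.

10.3 kPa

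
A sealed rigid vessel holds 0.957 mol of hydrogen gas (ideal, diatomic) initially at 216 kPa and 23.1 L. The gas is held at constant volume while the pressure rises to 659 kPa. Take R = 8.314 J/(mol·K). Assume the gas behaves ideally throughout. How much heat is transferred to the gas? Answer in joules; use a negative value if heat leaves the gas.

25600 J

T₁ = P₁V₁/(nR) = 216×23.1/(0.957×8.314) = 627 K.
Isochoric: V stays 23.1 L; P/T = const ⇒ T₂ = 1910 K, P₂ = 659 kPa.
W = 0 (no volume change).
ΔU = nCvΔT = 0.957×20.8×(1910−627) = 25600 J.
Q = ΔU = 25600 J.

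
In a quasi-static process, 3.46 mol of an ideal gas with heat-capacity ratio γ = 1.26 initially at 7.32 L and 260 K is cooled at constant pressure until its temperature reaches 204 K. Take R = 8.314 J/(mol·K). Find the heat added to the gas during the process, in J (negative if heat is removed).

-7810 J

P₁ = nRT₁/V₁ = 3.46×8.314×260/7.32 = 1020 kPa.
Isobaric: P stays 1020 kPa; V/T = const ⇒ T₂ = 204 K, V₂ = 5.74 L.
W = PΔV = 1020×(5.74−7.32) kPa·L = -1610 J.
ΔU = nCvΔT = 3.46×32.0×(204−260) = -6200 J.
Q = ΔU + W = nCpΔT = -7810 J.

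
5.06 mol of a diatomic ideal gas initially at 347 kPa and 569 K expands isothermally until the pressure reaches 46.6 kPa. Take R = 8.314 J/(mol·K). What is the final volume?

514 L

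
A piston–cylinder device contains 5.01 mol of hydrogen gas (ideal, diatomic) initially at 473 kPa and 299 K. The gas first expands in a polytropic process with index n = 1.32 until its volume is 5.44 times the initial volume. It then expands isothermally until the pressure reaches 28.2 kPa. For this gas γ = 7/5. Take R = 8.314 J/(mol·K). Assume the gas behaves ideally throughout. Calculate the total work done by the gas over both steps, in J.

20500 J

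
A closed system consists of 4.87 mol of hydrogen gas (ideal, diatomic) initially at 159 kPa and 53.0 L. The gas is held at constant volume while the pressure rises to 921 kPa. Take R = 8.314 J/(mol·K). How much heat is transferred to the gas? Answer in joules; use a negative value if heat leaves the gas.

101000 J

T₁ = P₁V₁/(nR) = 159×53.0/(4.87×8.314) = 208 K.
Isochoric: V stays 53.0 L; P/T = const ⇒ T₂ = 1210 K, P₂ = 921 kPa.
W = 0 (no volume change).
ΔU = nCvΔT = 4.87×20.8×(1210−208) = 101000 J.
Q = ΔU = 101000 J.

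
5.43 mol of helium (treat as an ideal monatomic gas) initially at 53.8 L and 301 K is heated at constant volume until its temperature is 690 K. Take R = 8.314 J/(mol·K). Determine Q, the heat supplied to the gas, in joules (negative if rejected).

26300 J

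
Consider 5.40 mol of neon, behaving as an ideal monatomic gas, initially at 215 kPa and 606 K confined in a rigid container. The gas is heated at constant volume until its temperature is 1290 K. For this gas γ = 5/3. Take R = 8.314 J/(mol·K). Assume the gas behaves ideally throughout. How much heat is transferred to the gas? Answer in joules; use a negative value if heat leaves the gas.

V₁ = nRT₁/P₁ = 5.40×8.314×606/215 = 127 L.
Isochoric: V stays 127 L; P/T = const ⇒ T₂ = 1290 K, P₂ = 458 kPa.
W = 0 (no volume change).
ΔU = nCvΔT = 5.40×12.5×(1290−606) = 46100 J.
Q = ΔU = 46100 J.

46100 J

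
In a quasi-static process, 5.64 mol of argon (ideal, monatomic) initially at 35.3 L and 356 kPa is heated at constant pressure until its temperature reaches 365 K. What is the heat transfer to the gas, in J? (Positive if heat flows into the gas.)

T₁ = P₁V₁/(nR) = 356×35.3/(5.64×8.314) = 268 K.
Isobaric: P stays 356 kPa; V/T = const ⇒ T₂ = 365 K, V₂ = 48.1 L.
W = PΔV = 356×(48.1−35.3) kPa·L = 4550 J.
ΔU = nCvΔT = 5.64×12.5×(365−268) = 6820 J.
Q = ΔU + W = nCpΔT = 11400 J.

11400 J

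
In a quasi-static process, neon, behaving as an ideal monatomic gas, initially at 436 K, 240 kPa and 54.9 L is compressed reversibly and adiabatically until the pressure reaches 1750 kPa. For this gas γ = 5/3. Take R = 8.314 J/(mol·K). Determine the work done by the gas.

n = P₁V₁/(RT₁) = 240×54.9/(8.314×436) = 3.63 mol.
Adiabatic: T₂/T₁ = (P₂/P₁)^((γ−1)/γ) ⇒ T₂ = 436×(7.29)^0.400 = 965 K; V₂ = 16.7 L.
ΔU = nCvΔT = 3.63×12.5×(965−436) = 24000 J.
Q = 0 for an adiabatic process, so W = −ΔU = -24000 J.

-24000 J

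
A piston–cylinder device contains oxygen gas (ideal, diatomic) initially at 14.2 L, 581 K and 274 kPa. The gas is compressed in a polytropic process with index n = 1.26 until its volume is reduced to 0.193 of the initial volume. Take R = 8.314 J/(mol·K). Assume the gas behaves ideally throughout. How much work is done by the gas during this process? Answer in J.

-7990 J

n = P₁V₁/(RT₁) = 274×14.2/(8.314×581) = 0.805 mol.
Polytropic n=1.26: T₂ = T₁(V₁/V₂)^(n−1) = 581×(5.18)^0.26 = 891 K; P₂ = P₁(V₁/V₂)^n = 2180 kPa.
W = (P₁V₁−P₂V₂)/(n−1) = (274×14.2−2180×2.74)/0.26 = -7990 J.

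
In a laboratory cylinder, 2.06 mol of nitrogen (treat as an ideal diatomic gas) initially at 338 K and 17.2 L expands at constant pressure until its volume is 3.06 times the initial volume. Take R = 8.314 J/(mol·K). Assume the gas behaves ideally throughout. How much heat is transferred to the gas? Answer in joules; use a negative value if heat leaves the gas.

41700 J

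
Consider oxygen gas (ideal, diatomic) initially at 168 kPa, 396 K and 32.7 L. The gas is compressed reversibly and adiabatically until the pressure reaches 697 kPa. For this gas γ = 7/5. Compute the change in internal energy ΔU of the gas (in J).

n = P₁V₁/(RT₁) = 168×32.7/(8.314×396) = 1.67 mol.
Adiabatic: T₂/T₁ = (P₂/P₁)^((γ−1)/γ) ⇒ T₂ = 396×(4.15)^0.286 = 595 K; V₂ = 11.8 L.
For an ideal gas ΔU = nCvΔT with Cv = (5/2)R = 20.8 J/(mol·K).
ΔU = 1.67×20.8×(595−396) = 6890 J.

6890 J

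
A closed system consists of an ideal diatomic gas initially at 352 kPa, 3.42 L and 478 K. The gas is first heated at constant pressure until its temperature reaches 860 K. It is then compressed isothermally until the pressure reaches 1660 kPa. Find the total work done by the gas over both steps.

-2400 J

n = P₁V₁/(RT₁) = 352×3.42/(8.314×478) = 0.303 mol.
Step 1 — Isobaric: P stays 352 kPa; V/T = const ⇒ T₂ = 860 K, V₂ = 6.15 L.
W = PΔV = 352×(6.15−3.42) kPa·L = 962 J.
ΔU = nCvΔT = 0.303×20.8×(860−478) = 2410 J.
Q = ΔU + W = nCpΔT = 3370 J.
State after step 1: P = 352 kPa, V = 6.15 L, T = 860 K.
Step 2 — Isothermal: T stays 860 K; PV = const ⇒ V₂ = 1.30 L, P₂ = 1660 kPa.
ΔU = 0 (ideal gas, T constant).
W = nRT ln(V₂/V₁) = 0.303×8.314×860×ln(0.212) = -3360 J.
Q = ΔU + W = -3360 J.
Net over both steps: W = -2400 J, Q = 8.03 J, ΔU = 2410 J.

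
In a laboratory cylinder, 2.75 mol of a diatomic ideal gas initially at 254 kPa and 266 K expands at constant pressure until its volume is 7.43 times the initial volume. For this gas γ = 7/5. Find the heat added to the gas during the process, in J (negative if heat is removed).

137000 J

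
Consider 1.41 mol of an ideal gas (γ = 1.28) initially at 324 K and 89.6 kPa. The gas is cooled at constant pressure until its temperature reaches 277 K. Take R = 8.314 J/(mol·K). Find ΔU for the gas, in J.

V₁ = nRT₁/P₁ = 1.41×8.314×324/89.6 = 42.4 L.
Isobaric: P stays 89.6 kPa; V/T = const ⇒ T₂ = 277 K, V₂ = 36.2 L.
For an ideal gas ΔU = nCvΔT with Cv = R/(γ−1) = 29.7 J/(mol·K).
ΔU = 1.41×29.7×(277−324) = -1970 J.

-1970 J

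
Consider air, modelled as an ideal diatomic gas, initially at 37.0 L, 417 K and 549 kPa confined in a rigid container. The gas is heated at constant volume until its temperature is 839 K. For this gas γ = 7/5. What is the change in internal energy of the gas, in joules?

51400 J

n = P₁V₁/(RT₁) = 549×37.0/(8.314×417) = 5.86 mol.
Isochoric: V stays 37.0 L; P/T = const ⇒ T₂ = 839 K, P₂ = 1100 kPa.
For an ideal gas ΔU = nCvΔT with Cv = (5/2)R = 20.8 J/(mol·K).
ΔU = 5.86×20.8×(839−417) = 51400 J.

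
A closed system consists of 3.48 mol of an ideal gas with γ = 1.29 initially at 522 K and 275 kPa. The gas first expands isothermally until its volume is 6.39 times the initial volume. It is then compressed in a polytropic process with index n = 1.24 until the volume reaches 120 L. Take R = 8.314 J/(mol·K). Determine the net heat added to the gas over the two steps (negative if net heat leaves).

24800 J

V₁ = nRT₁/P₁ = 3.48×8.314×522/275 = 54.9 L.
Step 1 — Isothermal: T stays 522 K; PV = const ⇒ V₂ = 351 L, P₂ = 43.0 kPa.
ΔU = 0 (ideal gas, T constant).
W = nRT ln(V₂/V₁) = 3.48×8.314×522×ln(6.39) = 28000 J.
Q = ΔU + W = 28000 J.
State after step 1: P = 43.0 kPa, V = 351 L, T = 522 K.
Step 2 — Polytropic n=1.24: T₂ = T₁(V₁/V₂)^(n−1) = 522×(2.92)^0.24 = 675 K; P₂ = P₁(V₁/V₂)^n = 163 kPa.
W = (P₁V₁−P₂V₂)/(n−1) = (43.0×351−163×120)/0.24 = -18500 J.
ΔU = nCvΔT = 3.48×28.7×(675−522) = 15300 J.
Q = ΔU + W = -3190 J.
Net over both steps: W = 9530 J, Q = 24800 J, ΔU = 15300 J.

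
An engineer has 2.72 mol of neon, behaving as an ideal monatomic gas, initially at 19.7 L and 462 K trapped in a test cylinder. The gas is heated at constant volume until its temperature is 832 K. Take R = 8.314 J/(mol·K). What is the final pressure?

955 kPa

P₁ = nRT₁/V₁ = 2.72×8.314×462/19.7 = 530 kPa.
Isochoric: V stays 19.7 L; P/T = const ⇒ T₂ = 832 K, P₂ = 955 kPa.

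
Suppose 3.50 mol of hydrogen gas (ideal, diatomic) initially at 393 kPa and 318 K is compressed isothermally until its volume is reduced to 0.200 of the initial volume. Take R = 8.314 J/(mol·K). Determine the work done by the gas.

V₁ = nRT₁/P₁ = 3.50×8.314×318/393 = 23.5 L.
Isothermal: T stays 318 K; PV = const ⇒ V₂ = 4.71 L, P₂ = 1960 kPa.
W = nRT ln(V₂/V₁) = 3.50×8.314×318×ln(0.200) = -14900 J.

-14900 J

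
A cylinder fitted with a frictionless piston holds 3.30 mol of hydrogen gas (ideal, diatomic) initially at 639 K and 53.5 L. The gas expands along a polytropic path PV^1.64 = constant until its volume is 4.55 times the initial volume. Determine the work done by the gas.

P₁ = nRT₁/V₁ = 3.30×8.314×639/53.5 = 328 kPa.
Polytropic n=1.64: T₂ = T₁(V₁/V₂)^(n−1) = 639×(0.220)^0.64 = 242 K; P₂ = P₁(V₁/V₂)^n = 27.3 kPa.
W = (P₁V₁−P₂V₂)/(n−1) = (328×53.5−27.3×243)/0.64 = 17000 J.

17000 J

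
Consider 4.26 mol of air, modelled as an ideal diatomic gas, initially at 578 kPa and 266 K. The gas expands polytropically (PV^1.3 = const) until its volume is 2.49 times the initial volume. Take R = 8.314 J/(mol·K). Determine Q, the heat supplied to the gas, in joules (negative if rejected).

V₁ = nRT₁/P₁ = 4.26×8.314×266/578 = 16.3 L.
Polytropic n=1.3: T₂ = T₁(V₁/V₂)^(n−1) = 266×(0.402)^0.30 = 202 K; P₂ = P₁(V₁/V₂)^n = 177 kPa.
W = (P₁V₁−P₂V₂)/(n−1) = (578×16.3−177×40.6)/0.30 = 7520 J.
ΔU = nCvΔT = 4.26×20.8×(202−266) = -5640 J.
Q = ΔU + W = 1880 J.

1880 J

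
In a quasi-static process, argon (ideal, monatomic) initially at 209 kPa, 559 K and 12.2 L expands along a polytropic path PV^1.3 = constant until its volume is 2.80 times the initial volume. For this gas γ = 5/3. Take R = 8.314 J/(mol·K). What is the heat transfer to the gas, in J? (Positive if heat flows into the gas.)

1240 J

n = P₁V₁/(RT₁) = 209×12.2/(8.314×559) = 0.549 mol.
Polytropic n=1.3: T₂ = T₁(V₁/V₂)^(n−1) = 559×(0.357)^0.30 = 410 K; P₂ = P₁(V₁/V₂)^n = 54.8 kPa.
W = (P₁V₁−P₂V₂)/(n−1) = (209×12.2−54.8×34.2)/0.30 = 2260 J.
ΔU = nCvΔT = 0.549×12.5×(410−559) = -1020 J.
Q = ΔU + W = 1240 J.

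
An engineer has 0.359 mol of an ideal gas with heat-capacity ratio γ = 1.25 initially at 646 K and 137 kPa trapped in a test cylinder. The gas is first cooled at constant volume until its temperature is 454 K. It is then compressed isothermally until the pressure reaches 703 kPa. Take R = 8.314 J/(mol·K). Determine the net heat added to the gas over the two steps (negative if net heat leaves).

V₁ = nRT₁/P₁ = 0.359×8.314×646/137 = 14.1 L.
Step 1 — Isochoric: V stays 14.1 L; P/T = const ⇒ T₂ = 454 K, P₂ = 96.3 kPa.
W = 0 (no volume change).
ΔU = nCvΔT = 0.359×33.3×(454−646) = -2290 J.
Q = ΔU = -2290 J.
State after step 1: P = 96.3 kPa, V = 14.1 L, T = 454 K.
Step 2 — Isothermal: T stays 454 K; PV = const ⇒ V₂ = 1.93 L, P₂ = 703 kPa.
ΔU = 0 (ideal gas, T constant).
W = nRT ln(V₂/V₁) = 0.359×8.314×454×ln(0.137) = -2690 J.
Q = ΔU + W = -2690 J.
Net over both steps: W = -2690 J, Q = -4990 J, ΔU = -2290 J.

-4990 J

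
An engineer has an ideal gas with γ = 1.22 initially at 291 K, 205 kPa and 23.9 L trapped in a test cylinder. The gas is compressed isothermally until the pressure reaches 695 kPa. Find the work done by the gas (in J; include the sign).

n = P₁V₁/(RT₁) = 205×23.9/(8.314×291) = 2.03 mol.
Isothermal: T stays 291 K; PV = const ⇒ V₂ = 7.05 L, P₂ = 695 kPa.
W = nRT ln(V₂/V₁) = 2.03×8.314×291×ln(0.295) = -5980 J.

-5980 J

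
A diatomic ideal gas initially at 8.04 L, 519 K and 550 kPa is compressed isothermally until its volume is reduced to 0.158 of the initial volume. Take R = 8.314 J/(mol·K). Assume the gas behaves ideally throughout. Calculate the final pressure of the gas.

3480 kPa

Isothermal: T stays 519 K; PV = const ⇒ V₂ = 1.27 L, P₂ = 3480 kPa.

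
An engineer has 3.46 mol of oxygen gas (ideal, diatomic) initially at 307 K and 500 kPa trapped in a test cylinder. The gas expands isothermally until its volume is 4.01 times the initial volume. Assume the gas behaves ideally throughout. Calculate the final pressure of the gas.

V₁ = nRT₁/P₁ = 3.46×8.314×307/500 = 17.7 L.
Isothermal: T stays 307 K; PV = const ⇒ V₂ = 70.8 L, P₂ = 125 kPa.

125 kPa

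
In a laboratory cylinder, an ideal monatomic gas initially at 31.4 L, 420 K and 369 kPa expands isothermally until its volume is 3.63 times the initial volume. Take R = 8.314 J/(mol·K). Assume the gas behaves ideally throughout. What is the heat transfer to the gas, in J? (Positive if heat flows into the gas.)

n = P₁V₁/(RT₁) = 369×31.4/(8.314×420) = 3.32 mol.
Isothermal: T stays 420 K; PV = const ⇒ V₂ = 114 L, P₂ = 102 kPa.
ΔU = 0 (ideal gas, T constant).
W = nRT ln(V₂/V₁) = 3.32×8.314×420×ln(3.63) = 14900 J.
Q = ΔU + W = 14900 J.

14900 J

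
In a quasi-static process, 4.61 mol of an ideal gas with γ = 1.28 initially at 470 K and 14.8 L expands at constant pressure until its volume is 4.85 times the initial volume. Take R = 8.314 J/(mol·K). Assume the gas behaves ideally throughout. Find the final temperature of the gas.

P₁ = nRT₁/V₁ = 4.61×8.314×470/14.8 = 1220 kPa.
Isobaric: P stays 1220 kPa; V/T = const ⇒ T₂ = 2280 K, V₂ = 71.8 L.

2280 K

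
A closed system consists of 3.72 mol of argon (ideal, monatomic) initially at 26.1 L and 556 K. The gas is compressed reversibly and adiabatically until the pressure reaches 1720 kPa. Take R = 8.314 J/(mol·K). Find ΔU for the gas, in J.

12100 J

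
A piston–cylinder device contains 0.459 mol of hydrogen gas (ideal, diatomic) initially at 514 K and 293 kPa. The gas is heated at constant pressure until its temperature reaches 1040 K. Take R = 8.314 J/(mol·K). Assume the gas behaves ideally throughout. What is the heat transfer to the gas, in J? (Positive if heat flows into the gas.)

7030 J

V₁ = nRT₁/P₁ = 0.459×8.314×514/293 = 6.69 L.
Isobaric: P stays 293 kPa; V/T = const ⇒ T₂ = 1040 K, V₂ = 13.5 L.
W = PΔV = 293×(13.5−6.69) kPa·L = 2010 J.
ΔU = nCvΔT = 0.459×20.8×(1040−514) = 5020 J.
Q = ΔU + W = nCpΔT = 7030 J.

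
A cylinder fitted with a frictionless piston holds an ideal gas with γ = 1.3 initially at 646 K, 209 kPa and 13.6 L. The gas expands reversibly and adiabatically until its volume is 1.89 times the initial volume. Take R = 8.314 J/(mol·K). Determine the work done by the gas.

1650 J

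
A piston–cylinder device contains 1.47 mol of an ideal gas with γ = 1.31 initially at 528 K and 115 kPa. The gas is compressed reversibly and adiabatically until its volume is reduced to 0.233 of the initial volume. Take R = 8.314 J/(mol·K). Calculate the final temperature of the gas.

V₁ = nRT₁/P₁ = 1.47×8.314×528/115 = 56.1 L.
Adiabatic: TV^(γ−1) = const ⇒ T₂ = 528×(4.29)^0.310 = 829 K; PV^γ = const ⇒ P₂ = 775 kPa.

829 K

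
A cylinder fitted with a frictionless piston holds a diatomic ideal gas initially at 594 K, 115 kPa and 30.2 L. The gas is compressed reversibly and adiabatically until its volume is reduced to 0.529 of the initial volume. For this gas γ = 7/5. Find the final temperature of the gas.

Adiabatic: TV^(γ−1) = const ⇒ T₂ = 594×(1.89)^0.400 = 766 K; PV^γ = const ⇒ P₂ = 280 kPa.

766 K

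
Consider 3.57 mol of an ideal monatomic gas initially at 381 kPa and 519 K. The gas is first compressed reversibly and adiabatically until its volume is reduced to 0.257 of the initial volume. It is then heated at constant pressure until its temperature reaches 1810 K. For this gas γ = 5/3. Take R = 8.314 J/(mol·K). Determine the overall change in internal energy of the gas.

V₁ = nRT₁/P₁ = 3.57×8.314×519/381 = 40.4 L.
Step 1 — Adiabatic: TV^(γ−1) = const ⇒ T₂ = 519×(3.89)^0.667 = 1280 K; PV^γ = const ⇒ P₂ = 3670 kPa.
ΔU = nCvΔT = 3.57×12.5×(1280−519) = 34100 J.
Q = 0 for an adiabatic process, so W = −ΔU = -34100 J.
State after step 1: P = 3670 kPa, V = 10.4 L, T = 1280 K.
Step 2 — Isobaric: P stays 3670 kPa; V/T = const ⇒ T₂ = 1810 K, V₂ = 14.6 L.
W = PΔV = 3670×(14.6−10.4) kPa·L = 15600 J.
ΔU = nCvΔT = 3.57×12.5×(1810−1280) = 23400 J.
Q = ΔU + W = nCpΔT = 39000 J.
Net over both steps: W = -18400 J, Q = 39000 J, ΔU = 57500 J.

57500 J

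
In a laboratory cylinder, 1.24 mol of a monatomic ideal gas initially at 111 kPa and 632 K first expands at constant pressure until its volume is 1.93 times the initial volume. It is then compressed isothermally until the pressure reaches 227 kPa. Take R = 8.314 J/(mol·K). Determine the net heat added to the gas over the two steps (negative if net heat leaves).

V₁ = nRT₁/P₁ = 1.24×8.314×632/111 = 58.7 L.
Step 1 — Isobaric: P stays 111 kPa; V/T = const ⇒ T₂ = 1220 K, V₂ = 113 L.
W = PΔV = 111×(113−58.7) kPa·L = 6060 J.
ΔU = nCvΔT = 1.24×12.5×(1220−632) = 9090 J.
Q = ΔU + W = nCpΔT = 15100 J.
State after step 1: P = 111 kPa, V = 113 L, T = 1220 K.
Step 2 — Isothermal: T stays 1220 K; PV = const ⇒ V₂ = 55.4 L, P₂ = 227 kPa.
ΔU = 0 (ideal gas, T constant).
W = nRT ln(V₂/V₁) = 1.24×8.314×1220×ln(0.489) = -9000 J.
Q = ΔU + W = -9000 J.
Net over both steps: W = -2940 J, Q = 6150 J, ΔU = 9090 J.

6150 J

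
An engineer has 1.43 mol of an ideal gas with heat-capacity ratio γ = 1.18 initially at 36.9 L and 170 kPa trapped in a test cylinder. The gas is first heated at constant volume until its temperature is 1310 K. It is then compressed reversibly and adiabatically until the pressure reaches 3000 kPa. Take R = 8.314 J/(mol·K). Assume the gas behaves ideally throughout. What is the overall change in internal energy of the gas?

T₁ = P₁V₁/(nR) = 170×36.9/(1.43×8.314) = 528 K.
Step 1 — Isochoric: V stays 36.9 L; P/T = const ⇒ T₂ = 1310 K, P₂ = 422 kPa.
W = 0 (no volume change).
ΔU = nCvΔT = 1.43×46.2×(1310−528) = 51700 J.
Q = ΔU = 51700 J.
State after step 1: P = 422 kPa, V = 36.9 L, T = 1310 K.
Step 2 — Adiabatic: T₂/T₁ = (P₂/P₁)^((γ−1)/γ) ⇒ T₂ = 1310×(7.11)^0.153 = 1770 K; V₂ = 7.00 L.
ΔU = nCvΔT = 1.43×46.2×(1770−1310) = 30200 J.
Q = 0 for an adiabatic process, so W = −ΔU = -30200 J.
Net over both steps: W = -30200 J, Q = 51700 J, ΔU = 81800 J.

81800 J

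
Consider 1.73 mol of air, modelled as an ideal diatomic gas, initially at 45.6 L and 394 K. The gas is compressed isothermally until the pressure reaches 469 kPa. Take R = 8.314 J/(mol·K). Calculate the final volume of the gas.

12.1 L

P₁ = nRT₁/V₁ = 1.73×8.314×394/45.6 = 124 kPa.
Isothermal: T stays 394 K; PV = const ⇒ V₂ = 12.1 L, P₂ = 469 kPa.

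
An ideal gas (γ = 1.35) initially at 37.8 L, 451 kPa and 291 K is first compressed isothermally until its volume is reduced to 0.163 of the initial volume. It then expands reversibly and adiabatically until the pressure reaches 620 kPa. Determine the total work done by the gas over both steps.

-15300 J

n = P₁V₁/(RT₁) = 451×37.8/(8.314×291) = 7.05 mol.
Step 1 — Isothermal: T stays 291 K; PV = const ⇒ V₂ = 6.16 L, P₂ = 2770 kPa.
ΔU = 0 (ideal gas, T constant).
W = nRT ln(V₂/V₁) = 7.05×8.314×291×ln(0.163) = -30900 J.
Q = ΔU + W = -30900 J.
State after step 1: P = 2770 kPa, V = 6.16 L, T = 291 K.
Step 2 — Adiabatic: T₂/T₁ = (P₂/P₁)^((γ−1)/γ) ⇒ T₂ = 291×(0.224)^0.259 = 197 K; V₂ = 18.7 L.
ΔU = nCvΔT = 7.05×23.8×(197−291) = -15700 J.
Q = 0 for an adiabatic process, so W = −ΔU = 15700 J.
Net over both steps: W = -15300 J, Q = -30900 J, ΔU = -15700 J.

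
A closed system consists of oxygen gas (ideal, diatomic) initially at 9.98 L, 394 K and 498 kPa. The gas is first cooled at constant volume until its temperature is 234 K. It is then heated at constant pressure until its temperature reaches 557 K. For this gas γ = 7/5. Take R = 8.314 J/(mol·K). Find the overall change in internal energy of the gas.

5140 J

n = P₁V₁/(RT₁) = 498×9.98/(8.314×394) = 1.52 mol.
Step 1 — Isochoric: V stays 9.98 L; P/T = const ⇒ T₂ = 234 K, P₂ = 296 kPa.
W = 0 (no volume change).
ΔU = nCvΔT = 1.52×20.8×(234−394) = -5050 J.
Q = ΔU = -5050 J.
State after step 1: P = 296 kPa, V = 9.98 L, T = 234 K.
Step 2 — Isobaric: P stays 296 kPa; V/T = const ⇒ T₂ = 557 K, V₂ = 23.8 L.
W = PΔV = 296×(23.8−9.98) kPa·L = 4070 J.
ΔU = nCvΔT = 1.52×20.8×(557−234) = 10200 J.
Q = ΔU + W = nCpΔT = 14300 J.
Net over both steps: W = 4070 J, Q = 9210 J, ΔU = 5140 J.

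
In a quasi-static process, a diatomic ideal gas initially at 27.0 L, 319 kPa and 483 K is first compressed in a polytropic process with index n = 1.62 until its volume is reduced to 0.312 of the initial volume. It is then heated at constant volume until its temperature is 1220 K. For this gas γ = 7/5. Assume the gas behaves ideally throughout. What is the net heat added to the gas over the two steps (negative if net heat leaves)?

18100 J

n = P₁V₁/(RT₁) = 319×27.0/(8.314×483) = 2.14 mol.
Step 1 — Polytropic n=1.62: T₂ = T₁(V₁/V₂)^(n−1) = 483×(3.21)^0.62 = 994 K; P₂ = P₁(V₁/V₂)^n = 2110 kPa.
W = (P₁V₁−P₂V₂)/(n−1) = (319×27.0−2110×8.42)/0.62 = -14700 J.
ΔU = nCvΔT = 2.14×20.8×(994−483) = 22800 J.
Q = ΔU + W = 8090 J.
State after step 1: P = 2110 kPa, V = 8.42 L, T = 994 K.
Step 2 — Isochoric: V stays 8.42 L; P/T = const ⇒ T₂ = 1220 K, P₂ = 2580 kPa.
W = 0 (no volume change).
ΔU = nCvΔT = 2.14×20.8×(1220−994) = 10100 J.
Q = ΔU = 10100 J.
Net over both steps: W = -14700 J, Q = 18100 J, ΔU = 32900 J.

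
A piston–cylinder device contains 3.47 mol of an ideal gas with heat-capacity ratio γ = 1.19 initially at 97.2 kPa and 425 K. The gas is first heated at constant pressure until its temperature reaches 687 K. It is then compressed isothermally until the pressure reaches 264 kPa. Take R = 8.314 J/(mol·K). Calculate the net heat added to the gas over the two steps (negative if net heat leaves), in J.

V₁ = nRT₁/P₁ = 3.47×8.314×425/97.2 = 126 L.
Step 1 — Isobaric: P stays 97.2 kPa; V/T = const ⇒ T₂ = 687 K, V₂ = 204 L.
W = PΔV = 97.2×(204−126) kPa·L = 7560 J.
ΔU = nCvΔT = 3.47×43.8×(687−425) = 39800 J.
Q = ΔU + W = nCpΔT = 47300 J.
State after step 1: P = 97.2 kPa, V = 204 L, T = 687 K.
Step 2 — Isothermal: T stays 687 K; PV = const ⇒ V₂ = 75.1 L, P₂ = 264 kPa.
ΔU = 0 (ideal gas, T constant).
W = nRT ln(V₂/V₁) = 3.47×8.314×687×ln(0.368) = -19800 J.
Q = ΔU + W = -19800 J.
Net over both steps: W = -12200 J, Q = 27500 J, ΔU = 39800 J.

27500 J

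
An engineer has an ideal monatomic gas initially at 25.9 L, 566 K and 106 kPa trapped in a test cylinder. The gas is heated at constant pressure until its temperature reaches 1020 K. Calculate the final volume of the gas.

Isobaric: P stays 106 kPa; V/T = const ⇒ T₂ = 1020 K, V₂ = 46.7 L.

46.7 L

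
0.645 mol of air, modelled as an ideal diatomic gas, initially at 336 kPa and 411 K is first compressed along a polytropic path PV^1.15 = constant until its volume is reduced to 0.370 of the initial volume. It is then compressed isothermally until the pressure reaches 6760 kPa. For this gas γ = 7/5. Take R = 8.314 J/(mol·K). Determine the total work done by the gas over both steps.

-7120 J

V₁ = nRT₁/P₁ = 0.645×8.314×411/336 = 6.56 L.
Step 1 — Polytropic n=1.15: T₂ = T₁(V₁/V₂)^(n−1) = 411×(2.70)^0.15 = 477 K; P₂ = P₁(V₁/V₂)^n = 1050 kPa.
W = (P₁V₁−P₂V₂)/(n−1) = (336×6.56−1050×2.43)/0.15 = -2360 J.
ΔU = nCvΔT = 0.645×20.8×(477−411) = 886 J.
Q = ΔU + W = -1480 J.
State after step 1: P = 1050 kPa, V = 2.43 L, T = 477 K.
Step 2 — Isothermal: T stays 477 K; PV = const ⇒ V₂ = 0.378 L, P₂ = 6760 kPa.
ΔU = 0 (ideal gas, T constant).
W = nRT ln(V₂/V₁) = 0.645×8.314×477×ln(0.156) = -4750 J.
Q = ΔU + W = -4750 J.
Net over both steps: W = -7120 J, Q = -6230 J, ΔU = 886 J.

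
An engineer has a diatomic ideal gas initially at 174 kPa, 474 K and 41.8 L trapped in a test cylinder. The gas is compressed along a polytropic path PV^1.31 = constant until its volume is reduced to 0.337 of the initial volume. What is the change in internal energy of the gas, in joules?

7290 J

n = P₁V₁/(RT₁) = 174×41.8/(8.314×474) = 1.85 mol.
Polytropic n=1.31: T₂ = T₁(V₁/V₂)^(n−1) = 474×(2.97)^0.31 = 664 K; P₂ = P₁(V₁/V₂)^n = 723 kPa.
For an ideal gas ΔU = nCvΔT with Cv = (5/2)R = 20.8 J/(mol·K).
ΔU = 1.85×20.8×(664−474) = 7290 J.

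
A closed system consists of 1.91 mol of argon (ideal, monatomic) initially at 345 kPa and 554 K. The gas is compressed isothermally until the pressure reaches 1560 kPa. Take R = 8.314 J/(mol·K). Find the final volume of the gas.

5.64 L

V₁ = nRT₁/P₁ = 1.91×8.314×554/345 = 25.5 L.
Isothermal: T stays 554 K; PV = const ⇒ V₂ = 5.64 L, P₂ = 1560 kPa.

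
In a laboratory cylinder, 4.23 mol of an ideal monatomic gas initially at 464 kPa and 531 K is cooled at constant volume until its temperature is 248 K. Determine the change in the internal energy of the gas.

V₁ = nRT₁/P₁ = 4.23×8.314×531/464 = 40.2 L.
Isochoric: V stays 40.2 L; P/T = const ⇒ T₂ = 248 K, P₂ = 217 kPa.
For an ideal gas ΔU = nCvΔT with Cv = (3/2)R = 12.5 J/(mol·K).
ΔU = 4.23×12.5×(248−531) = -14900 J.

-14900 J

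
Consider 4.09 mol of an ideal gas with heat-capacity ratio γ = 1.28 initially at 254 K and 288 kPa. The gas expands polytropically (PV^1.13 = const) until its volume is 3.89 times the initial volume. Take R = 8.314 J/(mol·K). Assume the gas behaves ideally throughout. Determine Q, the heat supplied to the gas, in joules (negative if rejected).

5760 J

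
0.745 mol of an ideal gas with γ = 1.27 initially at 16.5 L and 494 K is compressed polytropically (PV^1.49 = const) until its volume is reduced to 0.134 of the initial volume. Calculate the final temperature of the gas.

P₁ = nRT₁/V₁ = 0.745×8.314×494/16.5 = 185 kPa.
Polytropic n=1.49: T₂ = T₁(V₁/V₂)^(n−1) = 494×(7.46)^0.49 = 1320 K; P₂ = P₁(V₁/V₂)^n = 3710 kPa.

1320 K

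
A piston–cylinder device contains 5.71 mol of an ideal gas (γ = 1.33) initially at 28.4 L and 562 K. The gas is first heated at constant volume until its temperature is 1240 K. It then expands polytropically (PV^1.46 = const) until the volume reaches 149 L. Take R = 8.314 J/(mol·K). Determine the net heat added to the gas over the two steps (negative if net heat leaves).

P₁ = nRT₁/V₁ = 5.71×8.314×562/28.4 = 939 kPa.
Step 1 — Isochoric: V stays 28.4 L; P/T = const ⇒ T₂ = 1240 K, P₂ = 2070 kPa.
W = 0 (no volume change).
ΔU = nCvΔT = 5.71×25.2×(1240−562) = 97500 J.
Q = ΔU = 97500 J.
State after step 1: P = 2070 kPa, V = 28.4 L, T = 1240 K.
Step 2 — Polytropic n=1.46: T₂ = T₁(V₁/V₂)^(n−1) = 1240×(0.191)^0.46 = 578 K; P₂ = P₁(V₁/V₂)^n = 184 kPa.
W = (P₁V₁−P₂V₂)/(n−1) = (2070×28.4−184×149)/0.46 = 68300 J.
ΔU = nCvΔT = 5.71×25.2×(578−1240) = -95200 J.
Q = ΔU + W = -26900 J.
Net over both steps: W = 68300 J, Q = 70600 J, ΔU = 2370 J.

70600 J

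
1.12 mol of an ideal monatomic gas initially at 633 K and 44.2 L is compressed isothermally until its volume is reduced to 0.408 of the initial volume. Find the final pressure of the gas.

P₁ = nRT₁/V₁ = 1.12×8.314×633/44.2 = 133 kPa.
Isothermal: T stays 633 K; PV = const ⇒ V₂ = 18.0 L, P₂ = 327 kPa.

327 kPa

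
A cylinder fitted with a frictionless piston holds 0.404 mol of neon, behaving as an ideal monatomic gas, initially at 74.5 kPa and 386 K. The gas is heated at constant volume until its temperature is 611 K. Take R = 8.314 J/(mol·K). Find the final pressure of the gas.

118 kPa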